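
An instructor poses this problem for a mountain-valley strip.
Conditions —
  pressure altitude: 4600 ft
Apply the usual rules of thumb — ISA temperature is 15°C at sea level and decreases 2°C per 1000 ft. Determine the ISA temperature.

ISA temperature = 15 − 2 × (4600/1000) = 15 − 9.2 = 5.8°C.

5.8°C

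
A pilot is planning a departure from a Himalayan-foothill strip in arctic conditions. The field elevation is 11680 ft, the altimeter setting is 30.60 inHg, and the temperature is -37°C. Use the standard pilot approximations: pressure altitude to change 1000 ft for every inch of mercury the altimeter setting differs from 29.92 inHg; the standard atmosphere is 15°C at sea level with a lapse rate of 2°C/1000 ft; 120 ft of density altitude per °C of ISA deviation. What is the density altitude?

7400 ft

Pressure altitude = 11680 + (29.92 − 30.60) × 1000 = 11680 + (-680) = 11000 ft.
ISA temperature at 11000 ft = 15 − 2 × (11000/1000) = -7°C.
ISA deviation = -37 − (-7) = -30°C.
Density altitude = 11000 + 120 × (-30) = 7400 ft.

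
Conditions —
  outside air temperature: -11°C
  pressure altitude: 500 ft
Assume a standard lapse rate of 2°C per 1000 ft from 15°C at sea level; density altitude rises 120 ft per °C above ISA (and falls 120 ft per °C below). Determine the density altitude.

-2500 ft

ISA temperature at 500 ft = 15 − 2 × (500/1000) = 14°C.
ISA deviation = -11 − 14 = -25°C.
Density altitude = 500 + 120 × (-25) = 500 + (-3000) = -2500 ft.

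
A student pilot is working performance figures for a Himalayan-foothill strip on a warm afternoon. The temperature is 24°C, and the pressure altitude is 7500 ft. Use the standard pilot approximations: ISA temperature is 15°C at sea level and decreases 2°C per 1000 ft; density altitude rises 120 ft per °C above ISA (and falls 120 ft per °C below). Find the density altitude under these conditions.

10380 ft

ISA temperature at 7500 ft = 15 − 2 × (7500/1000) = 0°C.
ISA deviation = 24 − 0 = +24°C.
Density altitude = 7500 + 120 × (24) = 7500 + (+2880) = 10380 ft.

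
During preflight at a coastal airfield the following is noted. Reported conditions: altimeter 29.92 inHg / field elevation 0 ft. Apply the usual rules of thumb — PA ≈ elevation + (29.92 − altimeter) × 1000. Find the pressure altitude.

Pressure correction = (29.92 − 29.92) × 1000 = 0 ft.
Pressure altitude = 0 + (0) = 0 ft.

0 ft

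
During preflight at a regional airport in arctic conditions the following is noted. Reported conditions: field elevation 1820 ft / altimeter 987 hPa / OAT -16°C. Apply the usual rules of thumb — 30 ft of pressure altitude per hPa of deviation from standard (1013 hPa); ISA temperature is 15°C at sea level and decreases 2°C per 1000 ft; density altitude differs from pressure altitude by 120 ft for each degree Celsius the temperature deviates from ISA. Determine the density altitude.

-496 ft

Pressure altitude = 1820 + (1013 − 987) × 30 = 1820 + (+780) = 2600 ft.
ISA temperature at 2600 ft = 15 − 2 × (2600/1000) = 9.8°C.
ISA deviation = -16 − 9.8 = -25.8°C.
Density altitude = 2600 + 120 × (-25.8) = -496 ft.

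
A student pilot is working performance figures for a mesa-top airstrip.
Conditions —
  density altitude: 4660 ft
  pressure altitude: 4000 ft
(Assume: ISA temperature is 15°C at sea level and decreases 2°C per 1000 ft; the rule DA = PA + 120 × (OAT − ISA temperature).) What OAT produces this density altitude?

Density altitude − pressure altitude = 4660 − 4000 = +660 ft.
At 120 ft/°C that is an ISA deviation of 660/120 = +5.5°C.
ISA temperature at 4000 ft = 15 − 2 × (4000/1000) = 7°C.
OAT = ISA + deviation = 7 + (+5.5) = 12.5°C.

12.5°C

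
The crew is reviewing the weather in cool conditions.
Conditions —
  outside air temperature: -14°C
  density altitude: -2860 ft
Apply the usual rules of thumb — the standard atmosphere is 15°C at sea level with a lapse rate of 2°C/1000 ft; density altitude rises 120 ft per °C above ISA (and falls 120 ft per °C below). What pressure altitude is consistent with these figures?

DA = PA + 120 × (OAT − (15 − 2·PA/1000)) = PA + 120·OAT − 1800 + 0.24·PA = 1.24·PA + 120·OAT − 1800.
So 1.24·PA = -2860 − 120 × (-14) + 1800 = 620.
PA = 620 / 1.24 = 500 ft.

500 ft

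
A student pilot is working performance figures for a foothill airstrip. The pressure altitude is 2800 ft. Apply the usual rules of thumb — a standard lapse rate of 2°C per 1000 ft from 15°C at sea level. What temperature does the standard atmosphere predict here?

9.4°C

ISA temperature = 15 − 2 × (2800/1000) = 15 − 5.6 = 9.4°C.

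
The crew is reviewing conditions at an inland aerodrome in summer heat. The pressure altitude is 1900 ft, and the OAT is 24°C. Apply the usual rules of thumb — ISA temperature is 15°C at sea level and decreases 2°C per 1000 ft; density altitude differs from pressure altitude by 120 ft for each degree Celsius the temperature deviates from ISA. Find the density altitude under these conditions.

3436 ft

ISA temperature at 1900 ft = 15 − 2 × (1900/1000) = 11.2°C.
ISA deviation = 24 − 11.2 = +12.8°C.
Density altitude = 1900 + 120 × (12.8) = 1900 + (+1536) = 3436 ft.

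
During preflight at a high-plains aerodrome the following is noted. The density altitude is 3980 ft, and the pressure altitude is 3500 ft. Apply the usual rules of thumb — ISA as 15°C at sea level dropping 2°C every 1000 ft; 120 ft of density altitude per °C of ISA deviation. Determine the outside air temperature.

Density altitude − pressure altitude = 3980 − 3500 = +480 ft.
At 120 ft/°C that is an ISA deviation of 480/120 = +4°C.
ISA temperature at 3500 ft = 15 − 2 × (3500/1000) = 8°C.
OAT = ISA + deviation = 8 + (+4) = 12°C.

12°C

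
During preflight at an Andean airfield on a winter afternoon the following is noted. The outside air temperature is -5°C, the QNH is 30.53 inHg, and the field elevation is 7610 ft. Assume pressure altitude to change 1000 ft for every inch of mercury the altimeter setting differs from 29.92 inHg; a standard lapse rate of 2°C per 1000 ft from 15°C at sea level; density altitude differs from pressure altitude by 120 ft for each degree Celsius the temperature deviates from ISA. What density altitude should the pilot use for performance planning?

6280 ft

Pressure altitude = 7610 + (29.92 − 30.53) × 1000 = 7610 + (-610) = 7000 ft.
ISA temperature at 7000 ft = 15 − 2 × (7000/1000) = 1°C.
ISA deviation = -5 − 1 = -6°C.
Density altitude = 7000 + 120 × (-6) = 6280 ft.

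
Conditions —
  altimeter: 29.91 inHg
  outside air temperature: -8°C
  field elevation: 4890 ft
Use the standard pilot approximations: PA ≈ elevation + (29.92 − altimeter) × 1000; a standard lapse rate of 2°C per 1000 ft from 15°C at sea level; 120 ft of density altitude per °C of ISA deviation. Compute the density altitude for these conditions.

Pressure altitude = 4890 + (29.92 − 29.91) × 1000 = 4890 + (+10) = 4900 ft.
ISA temperature at 4900 ft = 15 − 2 × (4900/1000) = 5.2°C.
ISA deviation = -8 − 5.2 = -13.2°C.
Density altitude = 4900 + 120 × (-13.2) = 3316 ft.

3316 ft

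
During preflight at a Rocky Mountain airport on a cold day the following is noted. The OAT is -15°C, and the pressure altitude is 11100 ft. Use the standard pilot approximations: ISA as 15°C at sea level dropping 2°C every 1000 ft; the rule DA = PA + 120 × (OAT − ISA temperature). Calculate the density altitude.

10164 ft

ISA temperature at 11100 ft = 15 − 2 × (11100/1000) = -7.2°C.
ISA deviation = -15 − (-7.2) = -7.8°C.
Density altitude = 11100 + 120 × (-7.8) = 11100 + (-936) = 10164 ft.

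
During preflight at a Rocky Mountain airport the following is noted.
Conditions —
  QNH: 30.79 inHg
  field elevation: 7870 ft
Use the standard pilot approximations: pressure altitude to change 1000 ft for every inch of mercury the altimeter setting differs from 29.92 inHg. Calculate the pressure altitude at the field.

Pressure correction = (29.92 − 30.79) × 1000 = -870 ft.
Pressure altitude = 7870 + (-870) = 7000 ft.

7000 ft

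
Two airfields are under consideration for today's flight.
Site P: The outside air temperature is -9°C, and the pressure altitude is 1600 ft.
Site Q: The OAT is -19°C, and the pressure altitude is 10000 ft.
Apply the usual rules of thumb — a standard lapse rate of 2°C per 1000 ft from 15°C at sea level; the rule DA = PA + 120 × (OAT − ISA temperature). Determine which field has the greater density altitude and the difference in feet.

Site Q by 9216 ft

Site P: ISA temp = 11.8°C, deviation -20.8°C, DA = 1600 + 120 × (-20.8) = -896 ft.
Site Q: ISA temp = -5°C, deviation -14°C, DA = 10000 + 120 × (-14) = 8320 ft.
Site Q is higher by 8320 − (-896) = 9216 ft.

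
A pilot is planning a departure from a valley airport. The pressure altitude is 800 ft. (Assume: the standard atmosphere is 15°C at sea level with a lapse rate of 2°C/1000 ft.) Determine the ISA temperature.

13.4°C

ISA temperature = 15 − 2 × (800/1000) = 15 − 1.6 = 13.4°C.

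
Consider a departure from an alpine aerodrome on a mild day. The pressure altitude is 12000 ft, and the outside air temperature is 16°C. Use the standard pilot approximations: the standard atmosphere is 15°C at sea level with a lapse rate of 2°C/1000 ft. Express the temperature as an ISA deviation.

ISA+25°C

ISA temperature at 12000 ft = 15 − 2 × (12000/1000) = -9°C.
Deviation = OAT − ISA = 16 − (-9) = +25°C.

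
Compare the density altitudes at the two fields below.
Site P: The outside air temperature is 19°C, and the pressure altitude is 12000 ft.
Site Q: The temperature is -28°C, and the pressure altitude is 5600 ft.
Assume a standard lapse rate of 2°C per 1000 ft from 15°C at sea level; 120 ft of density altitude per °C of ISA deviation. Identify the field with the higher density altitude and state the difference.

Site P by 13576 ft

Site P: ISA temp = -9°C, deviation +28°C, DA = 12000 + 120 × 28 = 15360 ft.
Site Q: ISA temp = 3.8°C, deviation -31.8°C, DA = 5600 + 120 × (-31.8) = 1784 ft.
Site P is higher by 15360 − 1784 = 13576 ft.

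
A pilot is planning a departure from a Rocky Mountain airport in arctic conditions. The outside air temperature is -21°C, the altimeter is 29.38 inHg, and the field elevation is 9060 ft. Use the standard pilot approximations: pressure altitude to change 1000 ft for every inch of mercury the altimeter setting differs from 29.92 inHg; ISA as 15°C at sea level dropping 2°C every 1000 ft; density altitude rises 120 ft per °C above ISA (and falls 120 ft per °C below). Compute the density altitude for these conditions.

7584 ft

Pressure altitude = 9060 + (29.92 − 29.38) × 1000 = 9060 + (+540) = 9600 ft.
ISA temperature at 9600 ft = 15 − 2 × (9600/1000) = -4.2°C.
ISA deviation = -21 − (-4.2) = -16.8°C.
Density altitude = 9600 + 120 × (-16.8) = 7584 ft.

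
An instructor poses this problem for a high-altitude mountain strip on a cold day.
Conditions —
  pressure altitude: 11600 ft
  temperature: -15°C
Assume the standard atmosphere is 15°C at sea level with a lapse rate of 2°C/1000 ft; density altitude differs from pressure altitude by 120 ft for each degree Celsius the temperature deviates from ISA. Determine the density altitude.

10784 ft

ISA temperature at 11600 ft = 15 − 2 × (11600/1000) = -8.2°C.
ISA deviation = -15 − (-8.2) = -6.8°C.
Density altitude = 11600 + 120 × (-6.8) = 11600 + (-816) = 10784 ft.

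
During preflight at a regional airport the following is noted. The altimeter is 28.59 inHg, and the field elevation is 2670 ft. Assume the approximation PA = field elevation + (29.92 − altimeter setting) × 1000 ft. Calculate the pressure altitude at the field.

4000 ft

Pressure correction = (29.92 − 28.59) × 1000 = +1330 ft.
Pressure altitude = 2670 + (+1330) = 4000 ft.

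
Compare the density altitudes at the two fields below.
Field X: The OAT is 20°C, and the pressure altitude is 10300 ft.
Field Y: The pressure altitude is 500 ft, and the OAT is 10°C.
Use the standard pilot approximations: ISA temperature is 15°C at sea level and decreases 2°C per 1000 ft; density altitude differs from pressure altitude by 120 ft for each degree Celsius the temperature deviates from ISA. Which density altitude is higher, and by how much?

Field X by 13352 ft

Field X: ISA temp = -5.6°C, deviation +25.6°C, DA = 10300 + 120 × 25.6 = 13372 ft.
Field Y: ISA temp = 14°C, deviation -4°C, DA = 500 + 120 × (-4) = 20 ft.
Field X is higher by 13372 − 20 = 13352 ft.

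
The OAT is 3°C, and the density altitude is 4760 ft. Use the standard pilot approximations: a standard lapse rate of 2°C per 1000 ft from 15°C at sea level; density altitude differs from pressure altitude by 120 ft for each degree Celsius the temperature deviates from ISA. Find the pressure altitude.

DA = PA + 120 × (OAT − (15 − 2·PA/1000)) = PA + 120·OAT − 1800 + 0.24·PA = 1.24·PA + 120·OAT − 1800.
So 1.24·PA = 4760 − 120 × 3 + 1800 = 6200.
PA = 6200 / 1.24 = 5000 ft.

5000 ft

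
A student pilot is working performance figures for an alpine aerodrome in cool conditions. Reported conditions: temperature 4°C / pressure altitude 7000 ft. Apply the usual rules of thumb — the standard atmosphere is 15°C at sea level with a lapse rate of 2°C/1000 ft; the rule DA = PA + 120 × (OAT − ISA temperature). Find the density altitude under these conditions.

ISA temperature at 7000 ft = 15 − 2 × (7000/1000) = 1°C.
ISA deviation = 4 − 1 = +3°C.
Density altitude = 7000 + 120 × (3) = 7000 + (+360) = 7360 ft.

7360 ft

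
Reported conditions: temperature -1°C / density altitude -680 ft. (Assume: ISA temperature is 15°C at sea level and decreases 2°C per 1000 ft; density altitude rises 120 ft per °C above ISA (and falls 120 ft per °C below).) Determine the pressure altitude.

DA = PA + 120 × (OAT − (15 − 2·PA/1000)) = PA + 120·OAT − 1800 + 0.24·PA = 1.24·PA + 120·OAT − 1800.
So 1.24·PA = -680 − 120 × (-1) + 1800 = 1240.
PA = 1240 / 1.24 = 1000 ft.

1000 ft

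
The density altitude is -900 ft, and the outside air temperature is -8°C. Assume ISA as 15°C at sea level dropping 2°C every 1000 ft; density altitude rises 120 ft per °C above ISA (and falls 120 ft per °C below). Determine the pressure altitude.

1500 ft

DA = PA + 120 × (OAT − (15 − 2·PA/1000)) = PA + 120·OAT − 1800 + 0.24·PA = 1.24·PA + 120·OAT − 1800.
So 1.24·PA = -900 − 120 × (-8) + 1800 = 1860.
PA = 1860 / 1.24 = 1500 ft.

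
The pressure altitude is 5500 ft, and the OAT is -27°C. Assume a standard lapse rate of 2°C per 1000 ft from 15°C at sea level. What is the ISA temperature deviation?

ISA temperature at 5500 ft = 15 − 2 × (5500/1000) = 4°C.
Deviation = OAT − ISA = -27 − 4 = -31°C.

ISA-31°C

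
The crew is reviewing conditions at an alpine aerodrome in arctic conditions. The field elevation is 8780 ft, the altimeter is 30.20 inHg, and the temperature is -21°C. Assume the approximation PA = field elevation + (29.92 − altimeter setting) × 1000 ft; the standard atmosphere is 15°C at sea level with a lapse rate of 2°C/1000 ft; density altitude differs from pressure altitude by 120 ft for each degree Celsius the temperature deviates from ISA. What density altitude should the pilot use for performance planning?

Pressure altitude = 8780 + (29.92 − 30.20) × 1000 = 8780 + (-280) = 8500 ft.
ISA temperature at 8500 ft = 15 − 2 × (8500/1000) = -2°C.
ISA deviation = -21 − (-2) = -19°C.
Density altitude = 8500 + 120 × (-19) = 6220 ft.

6220 ft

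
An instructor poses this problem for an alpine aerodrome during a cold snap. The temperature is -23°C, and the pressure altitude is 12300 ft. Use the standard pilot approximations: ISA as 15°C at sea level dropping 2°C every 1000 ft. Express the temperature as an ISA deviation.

ISA-13.4°C

ISA temperature at 12300 ft = 15 − 2 × (12300/1000) = -9.6°C.
Deviation = OAT − ISA = -23 − (-9.6) = -13.4°C.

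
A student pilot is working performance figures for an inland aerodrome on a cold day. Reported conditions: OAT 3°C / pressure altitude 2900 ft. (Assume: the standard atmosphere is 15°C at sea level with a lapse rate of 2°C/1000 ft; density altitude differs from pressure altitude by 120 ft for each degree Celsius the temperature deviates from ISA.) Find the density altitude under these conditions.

ISA temperature at 2900 ft = 15 − 2 × (2900/1000) = 9.2°C.
ISA deviation = 3 − 9.2 = -6.2°C.
Density altitude = 2900 + 120 × (-6.2) = 2900 + (-744) = 2156 ft.

2156 ft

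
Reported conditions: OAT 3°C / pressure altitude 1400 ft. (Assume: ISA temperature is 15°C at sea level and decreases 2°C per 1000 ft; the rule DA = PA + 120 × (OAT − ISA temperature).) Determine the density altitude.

ISA temperature at 1400 ft = 15 − 2 × (1400/1000) = 12.2°C.
ISA deviation = 3 − 12.2 = -9.2°C.
Density altitude = 1400 + 120 × (-9.2) = 1400 + (-1104) = 296 ft.

296 ft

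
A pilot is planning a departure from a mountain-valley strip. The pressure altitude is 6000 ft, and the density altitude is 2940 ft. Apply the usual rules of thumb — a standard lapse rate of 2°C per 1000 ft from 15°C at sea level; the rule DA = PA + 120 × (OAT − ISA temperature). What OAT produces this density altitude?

Density altitude − pressure altitude = 2940 − 6000 = -3060 ft.
At 120 ft/°C that is an ISA deviation of -3060/120 = -25.5°C.
ISA temperature at 6000 ft = 15 − 2 × (6000/1000) = 3°C.
OAT = ISA + deviation = 3 + (-25.5) = -22.5°C.

-22.5°C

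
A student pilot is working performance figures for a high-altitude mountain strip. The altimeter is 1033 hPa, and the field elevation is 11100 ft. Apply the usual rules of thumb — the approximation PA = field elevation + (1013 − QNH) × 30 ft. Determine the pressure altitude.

Pressure correction = (1013 − 1033) × 30 = -600 ft.
Pressure altitude = 11100 + (-600) = 10500 ft.

10500 ft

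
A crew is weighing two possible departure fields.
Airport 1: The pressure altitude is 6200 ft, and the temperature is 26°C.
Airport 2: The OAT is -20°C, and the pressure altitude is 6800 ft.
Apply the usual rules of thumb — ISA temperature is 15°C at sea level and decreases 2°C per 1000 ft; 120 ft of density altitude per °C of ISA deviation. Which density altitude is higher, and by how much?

Airport 1 by 4776 ft

Airport 1: ISA temp = 2.6°C, deviation +23.4°C, DA = 6200 + 120 × 23.4 = 9008 ft.
Airport 2: ISA temp = 1.4°C, deviation -21.4°C, DA = 6800 + 120 × (-21.4) = 4232 ft.
Airport 1 is higher by 9008 − 4232 = 4776 ft.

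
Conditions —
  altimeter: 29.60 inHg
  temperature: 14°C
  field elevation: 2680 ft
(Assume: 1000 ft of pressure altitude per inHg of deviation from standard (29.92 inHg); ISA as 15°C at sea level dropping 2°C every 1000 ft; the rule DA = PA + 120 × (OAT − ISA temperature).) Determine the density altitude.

3600 ft

Pressure altitude = 2680 + (29.92 − 29.60) × 1000 = 2680 + (+320) = 3000 ft.
ISA temperature at 3000 ft = 15 − 2 × (3000/1000) = 9°C.
ISA deviation = 14 − 9 = +5°C.
Density altitude = 3000 + 120 × (5) = 3600 ft.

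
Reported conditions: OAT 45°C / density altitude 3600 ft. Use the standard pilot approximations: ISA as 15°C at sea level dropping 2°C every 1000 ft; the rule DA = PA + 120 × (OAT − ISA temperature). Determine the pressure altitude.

DA = PA + 120 × (OAT − (15 − 2·PA/1000)) = PA + 120·OAT − 1800 + 0.24·PA = 1.24·PA + 120·OAT − 1800.
So 1.24·PA = 3600 − 120 × 45 + 1800 = 0.
PA = 0 / 1.24 = 0 ft.

0 ft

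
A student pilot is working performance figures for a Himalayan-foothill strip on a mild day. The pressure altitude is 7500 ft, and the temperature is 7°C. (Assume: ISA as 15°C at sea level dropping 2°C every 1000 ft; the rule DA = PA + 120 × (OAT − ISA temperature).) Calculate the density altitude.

8340 ft

ISA temperature at 7500 ft = 15 − 2 × (7500/1000) = 0°C.
ISA deviation = 7 − 0 = +7°C.
Density altitude = 7500 + 120 × (7) = 7500 + (+840) = 8340 ft.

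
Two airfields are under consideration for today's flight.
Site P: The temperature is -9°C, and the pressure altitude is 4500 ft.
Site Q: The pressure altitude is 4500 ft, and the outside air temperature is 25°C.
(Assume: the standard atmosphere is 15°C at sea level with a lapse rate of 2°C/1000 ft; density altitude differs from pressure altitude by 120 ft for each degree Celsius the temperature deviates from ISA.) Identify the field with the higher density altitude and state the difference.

Site Q by 4080 ft

Site P: ISA temp = 6°C, deviation -15°C, DA = 4500 + 120 × (-15) = 2700 ft.
Site Q: ISA temp = 6°C, deviation +19°C, DA = 4500 + 120 × 19 = 6780 ft.
Site Q is higher by 6780 − 2700 = 4080 ft.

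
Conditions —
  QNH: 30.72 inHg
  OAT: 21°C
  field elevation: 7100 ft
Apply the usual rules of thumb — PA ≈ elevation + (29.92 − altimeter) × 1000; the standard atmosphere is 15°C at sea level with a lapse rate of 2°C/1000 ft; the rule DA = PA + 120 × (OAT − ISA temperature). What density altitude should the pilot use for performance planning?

8532 ft

Pressure altitude = 7100 + (29.92 − 30.72) × 1000 = 7100 + (-800) = 6300 ft.
ISA temperature at 6300 ft = 15 − 2 × (6300/1000) = 2.4°C.
ISA deviation = 21 − 2.4 = +18.6°C.
Density altitude = 6300 + 120 × (18.6) = 8532 ft.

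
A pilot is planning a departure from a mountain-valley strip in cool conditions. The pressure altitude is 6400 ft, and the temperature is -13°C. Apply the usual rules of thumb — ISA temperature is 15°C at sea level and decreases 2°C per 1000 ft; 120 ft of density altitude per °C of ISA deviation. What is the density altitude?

ISA temperature at 6400 ft = 15 − 2 × (6400/1000) = 2.2°C.
ISA deviation = -13 − 2.2 = -15.2°C.
Density altitude = 6400 + 120 × (-15.2) = 6400 + (-1824) = 4576 ft.

4576 ft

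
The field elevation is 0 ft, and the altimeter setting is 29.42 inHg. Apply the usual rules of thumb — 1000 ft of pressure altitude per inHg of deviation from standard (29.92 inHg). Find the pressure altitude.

Pressure correction = (29.92 − 29.42) × 1000 = +500 ft.
Pressure altitude = 0 + (+500) = 500 ft.

500 ft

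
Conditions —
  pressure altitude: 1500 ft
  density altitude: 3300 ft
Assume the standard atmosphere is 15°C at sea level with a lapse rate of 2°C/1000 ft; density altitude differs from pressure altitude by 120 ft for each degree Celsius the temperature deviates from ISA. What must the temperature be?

Density altitude − pressure altitude = 3300 − 1500 = +1800 ft.
At 120 ft/°C that is an ISA deviation of 1800/120 = +15°C.
ISA temperature at 1500 ft = 15 − 2 × (1500/1000) = 12°C.
OAT = ISA + deviation = 12 + (+15) = 27°C.

27°C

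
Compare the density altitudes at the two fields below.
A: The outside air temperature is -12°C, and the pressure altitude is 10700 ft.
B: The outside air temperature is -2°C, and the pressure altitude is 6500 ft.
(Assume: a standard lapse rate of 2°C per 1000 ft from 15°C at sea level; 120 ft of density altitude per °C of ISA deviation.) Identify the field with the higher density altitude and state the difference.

A by 4008 ft

A: ISA temp = -6.4°C, deviation -5.6°C, DA = 10700 + 120 × (-5.6) = 10028 ft.
B: ISA temp = 2°C, deviation -4°C, DA = 6500 + 120 × (-4) = 6020 ft.
A is higher by 10028 − 6020 = 4008 ft.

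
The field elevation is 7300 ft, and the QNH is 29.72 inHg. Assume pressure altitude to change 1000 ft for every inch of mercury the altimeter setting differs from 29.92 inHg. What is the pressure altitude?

Pressure correction = (29.92 − 29.72) × 1000 = +200 ft.
Pressure altitude = 7300 + (+200) = 7500 ft.

7500 ft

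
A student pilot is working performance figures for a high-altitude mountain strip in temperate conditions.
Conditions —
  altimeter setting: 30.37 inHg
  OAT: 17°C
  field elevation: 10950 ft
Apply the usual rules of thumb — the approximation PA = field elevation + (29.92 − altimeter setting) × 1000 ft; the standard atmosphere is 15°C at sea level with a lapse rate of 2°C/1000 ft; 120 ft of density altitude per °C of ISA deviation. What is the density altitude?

Pressure altitude = 10950 + (29.92 − 30.37) × 1000 = 10950 + (-450) = 10500 ft.
ISA temperature at 10500 ft = 15 − 2 × (10500/1000) = -6°C.
ISA deviation = 17 − (-6) = +23°C.
Density altitude = 10500 + 120 × (23) = 13260 ft.

13260 ft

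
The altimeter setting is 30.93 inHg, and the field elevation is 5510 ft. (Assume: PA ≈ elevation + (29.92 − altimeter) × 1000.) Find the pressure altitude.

Pressure correction = (29.92 − 30.93) × 1000 = -1010 ft.
Pressure altitude = 5510 + (-1010) = 4500 ft.

4500 ft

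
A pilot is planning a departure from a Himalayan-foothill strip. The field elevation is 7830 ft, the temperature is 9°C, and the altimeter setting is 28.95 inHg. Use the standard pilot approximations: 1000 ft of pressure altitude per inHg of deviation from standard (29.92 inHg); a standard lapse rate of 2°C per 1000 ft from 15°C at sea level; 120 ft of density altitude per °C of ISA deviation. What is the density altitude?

10192 ft

Pressure altitude = 7830 + (29.92 − 28.95) × 1000 = 7830 + (+970) = 8800 ft.
ISA temperature at 8800 ft = 15 − 2 × (8800/1000) = -2.6°C.
ISA deviation = 9 − (-2.6) = +11.6°C.
Density altitude = 8800 + 120 × (11.6) = 10192 ft.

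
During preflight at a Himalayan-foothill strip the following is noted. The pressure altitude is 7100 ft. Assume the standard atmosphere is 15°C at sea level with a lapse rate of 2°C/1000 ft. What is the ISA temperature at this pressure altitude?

ISA temperature = 15 − 2 × (7100/1000) = 15 − 14.2 = 0.8°C.

0.8°C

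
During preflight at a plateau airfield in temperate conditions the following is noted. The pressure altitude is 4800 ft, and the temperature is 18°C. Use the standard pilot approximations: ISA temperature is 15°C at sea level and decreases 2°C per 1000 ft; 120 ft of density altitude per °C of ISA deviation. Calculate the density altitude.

6312 ft

ISA temperature at 4800 ft = 15 − 2 × (4800/1000) = 5.4°C.
ISA deviation = 18 − 5.4 = +12.6°C.
Density altitude = 4800 + 120 × (12.6) = 4800 + (+1512) = 6312 ft.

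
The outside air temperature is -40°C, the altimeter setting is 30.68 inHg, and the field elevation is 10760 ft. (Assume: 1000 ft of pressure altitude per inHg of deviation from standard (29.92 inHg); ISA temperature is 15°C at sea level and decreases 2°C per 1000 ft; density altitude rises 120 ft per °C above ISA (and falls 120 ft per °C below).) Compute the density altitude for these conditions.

Pressure altitude = 10760 + (29.92 − 30.68) × 1000 = 10760 + (-760) = 10000 ft.
ISA temperature at 10000 ft = 15 − 2 × (10000/1000) = -5°C.
ISA deviation = -40 − (-5) = -35°C.
Density altitude = 10000 + 120 × (-35) = 5800 ft.

5800 ft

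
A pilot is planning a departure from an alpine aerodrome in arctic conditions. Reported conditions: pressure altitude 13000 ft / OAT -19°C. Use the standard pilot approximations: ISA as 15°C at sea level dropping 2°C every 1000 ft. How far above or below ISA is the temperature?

ISA-8°C

ISA temperature at 13000 ft = 15 − 2 × (13000/1000) = -11°C.
Deviation = OAT − ISA = -19 − (-11) = -8°C.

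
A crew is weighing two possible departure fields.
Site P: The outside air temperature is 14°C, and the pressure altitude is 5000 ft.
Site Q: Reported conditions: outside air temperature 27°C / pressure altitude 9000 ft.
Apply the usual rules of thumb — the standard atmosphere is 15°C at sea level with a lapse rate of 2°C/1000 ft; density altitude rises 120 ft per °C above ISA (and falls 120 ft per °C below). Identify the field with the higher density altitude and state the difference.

Site P: ISA temp = 5°C, deviation +9°C, DA = 5000 + 120 × 9 = 6080 ft.
Site Q: ISA temp = -3°C, deviation +30°C, DA = 9000 + 120 × 30 = 12600 ft.
Site Q is higher by 12600 − 6080 = 6520 ft.

Site Q by 6520 ft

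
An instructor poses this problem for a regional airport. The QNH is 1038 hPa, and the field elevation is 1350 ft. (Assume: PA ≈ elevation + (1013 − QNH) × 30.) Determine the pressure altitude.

600 ft

Pressure correction = (1013 − 1038) × 30 = -750 ft.
Pressure altitude = 1350 + (-750) = 600 ft.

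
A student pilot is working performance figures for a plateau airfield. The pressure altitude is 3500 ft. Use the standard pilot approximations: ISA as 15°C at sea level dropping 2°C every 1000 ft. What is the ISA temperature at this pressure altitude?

8°C

ISA temperature = 15 − 2 × (3500/1000) = 15 − 7 = 8°C.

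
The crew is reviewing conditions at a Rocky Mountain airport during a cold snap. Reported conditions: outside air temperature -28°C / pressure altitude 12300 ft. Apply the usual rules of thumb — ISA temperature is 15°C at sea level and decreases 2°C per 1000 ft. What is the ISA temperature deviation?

ISA-18.4°C

ISA temperature at 12300 ft = 15 − 2 × (12300/1000) = -9.6°C.
Deviation = OAT − ISA = -28 − (-9.6) = -18.4°C.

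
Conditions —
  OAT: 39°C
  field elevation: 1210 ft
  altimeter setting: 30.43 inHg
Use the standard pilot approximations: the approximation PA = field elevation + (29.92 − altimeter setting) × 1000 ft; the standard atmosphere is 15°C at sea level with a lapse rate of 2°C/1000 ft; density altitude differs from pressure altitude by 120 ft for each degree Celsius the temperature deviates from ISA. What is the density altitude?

3748 ft

Pressure altitude = 1210 + (29.92 − 30.43) × 1000 = 1210 + (-510) = 700 ft.
ISA temperature at 700 ft = 15 − 2 × (700/1000) = 13.6°C.
ISA deviation = 39 − 13.6 = +25.4°C.
Density altitude = 700 + 120 × (25.4) = 3748 ft.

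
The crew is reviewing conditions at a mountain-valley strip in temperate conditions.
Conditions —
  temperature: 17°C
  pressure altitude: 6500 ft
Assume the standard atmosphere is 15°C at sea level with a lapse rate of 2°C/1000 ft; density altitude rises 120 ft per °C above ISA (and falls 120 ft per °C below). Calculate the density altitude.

ISA temperature at 6500 ft = 15 − 2 × (6500/1000) = 2°C.
ISA deviation = 17 − 2 = +15°C.
Density altitude = 6500 + 120 × (15) = 6500 + (+1800) = 8300 ft.

8300 ft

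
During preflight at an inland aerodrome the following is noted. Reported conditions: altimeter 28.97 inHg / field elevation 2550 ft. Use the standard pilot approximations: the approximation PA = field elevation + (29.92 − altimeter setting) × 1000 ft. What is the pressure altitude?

3500 ft

Pressure correction = (29.92 − 28.97) × 1000 = +950 ft.
Pressure altitude = 2550 + (+950) = 3500 ft.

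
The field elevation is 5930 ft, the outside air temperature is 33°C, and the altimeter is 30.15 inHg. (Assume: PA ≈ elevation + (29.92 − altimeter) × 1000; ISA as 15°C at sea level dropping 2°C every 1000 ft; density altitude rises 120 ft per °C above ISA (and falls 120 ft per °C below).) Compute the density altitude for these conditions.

9228 ft

Pressure altitude = 5930 + (29.92 − 30.15) × 1000 = 5930 + (-230) = 5700 ft.
ISA temperature at 5700 ft = 15 − 2 × (5700/1000) = 3.6°C.
ISA deviation = 33 − 3.6 = +29.4°C.
Density altitude = 5700 + 120 × (29.4) = 9228 ft.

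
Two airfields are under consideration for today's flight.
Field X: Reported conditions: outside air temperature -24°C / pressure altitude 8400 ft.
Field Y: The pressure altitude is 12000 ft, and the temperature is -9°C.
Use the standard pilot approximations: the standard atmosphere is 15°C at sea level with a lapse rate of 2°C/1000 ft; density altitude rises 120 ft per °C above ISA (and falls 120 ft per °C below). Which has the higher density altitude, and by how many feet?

Field Y by 6264 ft

Field X: ISA temp = -1.8°C, deviation -22.2°C, DA = 8400 + 120 × (-22.2) = 5736 ft.
Field Y: ISA temp = -9°C, deviation 0°C, DA = 12000 + 120 × 0 = 12000 ft.
Field Y is higher by 12000 − 5736 = 6264 ft.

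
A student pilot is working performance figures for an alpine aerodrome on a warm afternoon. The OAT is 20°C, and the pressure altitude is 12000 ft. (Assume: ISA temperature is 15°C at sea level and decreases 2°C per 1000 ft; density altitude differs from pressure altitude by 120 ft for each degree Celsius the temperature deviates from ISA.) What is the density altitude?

ISA temperature at 12000 ft = 15 − 2 × (12000/1000) = -9°C.
ISA deviation = 20 − (-9) = +29°C.
Density altitude = 12000 + 120 × (29) = 12000 + (+3480) = 15480 ft.

15480 ft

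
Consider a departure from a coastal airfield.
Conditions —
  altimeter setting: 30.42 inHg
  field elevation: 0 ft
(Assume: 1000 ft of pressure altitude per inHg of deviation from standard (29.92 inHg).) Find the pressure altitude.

Pressure correction = (29.92 − 30.42) × 1000 = -500 ft.
Pressure altitude = 0 + (-500) = -500 ft.

-500 ft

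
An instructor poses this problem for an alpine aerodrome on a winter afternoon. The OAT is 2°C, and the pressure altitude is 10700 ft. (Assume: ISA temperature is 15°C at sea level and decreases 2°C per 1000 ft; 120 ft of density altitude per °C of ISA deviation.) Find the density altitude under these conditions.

11708 ft

ISA temperature at 10700 ft = 15 − 2 × (10700/1000) = -6.4°C.
ISA deviation = 2 − (-6.4) = +8.4°C.
Density altitude = 10700 + 120 × (8.4) = 10700 + (+1008) = 11708 ft.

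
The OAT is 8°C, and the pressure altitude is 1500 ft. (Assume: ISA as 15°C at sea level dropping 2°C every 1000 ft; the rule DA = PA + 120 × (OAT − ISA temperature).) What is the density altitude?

1020 ft

ISA temperature at 1500 ft = 15 − 2 × (1500/1000) = 12°C.
ISA deviation = 8 − 12 = -4°C.
Density altitude = 1500 + 120 × (-4) = 1500 + (-480) = 1020 ft.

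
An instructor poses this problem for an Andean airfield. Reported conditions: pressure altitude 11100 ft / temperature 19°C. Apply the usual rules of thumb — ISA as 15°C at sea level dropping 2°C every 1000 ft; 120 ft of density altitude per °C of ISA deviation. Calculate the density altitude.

14244 ft

ISA temperature at 11100 ft = 15 − 2 × (11100/1000) = -7.2°C.
ISA deviation = 19 − (-7.2) = +26.2°C.
Density altitude = 11100 + 120 × (26.2) = 11100 + (+3144) = 14244 ft.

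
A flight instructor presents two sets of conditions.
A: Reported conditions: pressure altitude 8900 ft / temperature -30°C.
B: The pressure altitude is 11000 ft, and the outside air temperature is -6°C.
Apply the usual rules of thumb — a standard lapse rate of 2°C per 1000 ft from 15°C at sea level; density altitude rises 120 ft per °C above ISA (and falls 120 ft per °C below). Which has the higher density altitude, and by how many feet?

B by 5484 ft

A: ISA temp = -2.8°C, deviation -27.2°C, DA = 8900 + 120 × (-27.2) = 5636 ft.
B: ISA temp = -7°C, deviation +1°C, DA = 11000 + 120 × 1 = 11120 ft.
B is higher by 11120 − 5636 = 5484 ft.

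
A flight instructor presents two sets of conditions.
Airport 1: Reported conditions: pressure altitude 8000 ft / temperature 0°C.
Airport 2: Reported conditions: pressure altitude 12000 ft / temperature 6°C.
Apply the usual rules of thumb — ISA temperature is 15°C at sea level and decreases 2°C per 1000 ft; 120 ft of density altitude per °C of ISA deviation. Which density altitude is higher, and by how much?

Airport 1: ISA temp = -1°C, deviation +1°C, DA = 8000 + 120 × 1 = 8120 ft.
Airport 2: ISA temp = -9°C, deviation +15°C, DA = 12000 + 120 × 15 = 13800 ft.
Airport 2 is higher by 13800 − 8120 = 5680 ft.

Airport 2 by 5680 ft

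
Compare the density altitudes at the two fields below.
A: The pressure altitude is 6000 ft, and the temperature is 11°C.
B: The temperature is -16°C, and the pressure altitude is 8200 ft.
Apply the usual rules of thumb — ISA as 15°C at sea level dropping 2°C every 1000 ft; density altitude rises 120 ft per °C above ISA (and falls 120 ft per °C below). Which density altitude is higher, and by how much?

A: ISA temp = 3°C, deviation +8°C, DA = 6000 + 120 × 8 = 6960 ft.
B: ISA temp = -1.4°C, deviation -14.6°C, DA = 8200 + 120 × (-14.6) = 6448 ft.
A is higher by 6960 − 6448 = 512 ft.

A by 512 ft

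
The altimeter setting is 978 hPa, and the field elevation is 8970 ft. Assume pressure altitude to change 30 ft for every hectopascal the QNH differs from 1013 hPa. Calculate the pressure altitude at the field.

10020 ft

Pressure correction = (1013 − 978) × 30 = +1050 ft.
Pressure altitude = 8970 + (+1050) = 10020 ft.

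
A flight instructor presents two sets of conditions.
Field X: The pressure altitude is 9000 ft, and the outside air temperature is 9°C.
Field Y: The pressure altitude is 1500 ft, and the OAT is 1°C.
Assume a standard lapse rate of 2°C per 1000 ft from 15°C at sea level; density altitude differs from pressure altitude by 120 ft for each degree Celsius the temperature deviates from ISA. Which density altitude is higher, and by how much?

Field X by 10260 ft

Field X: ISA temp = -3°C, deviation +12°C, DA = 9000 + 120 × 12 = 10440 ft.
Field Y: ISA temp = 12°C, deviation -11°C, DA = 1500 + 120 × (-11) = 180 ft.
Field X is higher by 10440 − 180 = 10260 ft.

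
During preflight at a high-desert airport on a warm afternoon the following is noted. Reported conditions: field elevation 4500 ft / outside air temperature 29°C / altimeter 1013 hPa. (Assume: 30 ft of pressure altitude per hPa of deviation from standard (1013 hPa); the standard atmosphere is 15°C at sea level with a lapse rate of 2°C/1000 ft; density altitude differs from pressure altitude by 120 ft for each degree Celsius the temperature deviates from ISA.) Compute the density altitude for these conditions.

Pressure altitude = 4500 + (1013 − 1013) × 30 = 4500 + (0) = 4500 ft.
ISA temperature at 4500 ft = 15 − 2 × (4500/1000) = 6°C.
ISA deviation = 29 − 6 = +23°C.
Density altitude = 4500 + 120 × (23) = 7260 ft.

7260 ft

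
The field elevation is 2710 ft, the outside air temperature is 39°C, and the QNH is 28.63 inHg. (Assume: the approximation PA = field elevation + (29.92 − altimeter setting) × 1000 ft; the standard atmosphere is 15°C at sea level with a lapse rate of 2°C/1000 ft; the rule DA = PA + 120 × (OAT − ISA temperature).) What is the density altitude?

Pressure altitude = 2710 + (29.92 − 28.63) × 1000 = 2710 + (+1290) = 4000 ft.
ISA temperature at 4000 ft = 15 − 2 × (4000/1000) = 7°C.
ISA deviation = 39 − 7 = +32°C.
Density altitude = 4000 + 120 × (32) = 7840 ft.

7840 ft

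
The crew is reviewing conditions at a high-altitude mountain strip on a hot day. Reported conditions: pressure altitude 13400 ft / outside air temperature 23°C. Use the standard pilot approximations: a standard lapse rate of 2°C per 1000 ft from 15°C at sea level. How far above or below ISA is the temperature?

ISA temperature at 13400 ft = 15 − 2 × (13400/1000) = -11.8°C.
Deviation = OAT − ISA = 23 − (-11.8) = +34.8°C.

ISA+34.8°C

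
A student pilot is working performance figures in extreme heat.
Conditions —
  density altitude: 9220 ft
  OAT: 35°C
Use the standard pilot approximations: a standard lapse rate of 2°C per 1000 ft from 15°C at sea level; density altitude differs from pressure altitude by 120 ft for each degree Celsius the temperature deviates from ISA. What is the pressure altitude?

DA = PA + 120 × (OAT − (15 − 2·PA/1000)) = PA + 120·OAT − 1800 + 0.24·PA = 1.24·PA + 120·OAT − 1800.
So 1.24·PA = 9220 − 120 × 35 + 1800 = 6820.
PA = 6820 / 1.24 = 5500 ft.

5500 ft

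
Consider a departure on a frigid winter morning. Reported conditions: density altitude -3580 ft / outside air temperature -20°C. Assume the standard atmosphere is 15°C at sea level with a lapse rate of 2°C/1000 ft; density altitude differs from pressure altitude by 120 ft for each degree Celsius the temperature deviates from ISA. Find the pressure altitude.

500 ft

DA = PA + 120 × (OAT − (15 − 2·PA/1000)) = PA + 120·OAT − 1800 + 0.24·PA = 1.24·PA + 120·OAT − 1800.
So 1.24·PA = -3580 − 120 × (-20) + 1800 = 620.
PA = 620 / 1.24 = 500 ft.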